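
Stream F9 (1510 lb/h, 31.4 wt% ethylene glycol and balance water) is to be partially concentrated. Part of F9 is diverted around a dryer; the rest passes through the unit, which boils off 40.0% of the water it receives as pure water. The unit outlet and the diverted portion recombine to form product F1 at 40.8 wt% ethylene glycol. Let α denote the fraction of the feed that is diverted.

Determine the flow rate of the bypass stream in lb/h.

All 1510×0.314 = 474.14 lb/h of ethylene glycol reaches F1, so F1 = 474.14/0.408 = 1162.1 lb/h and vapour = 347.89 lb/h.
The evaporator receives (1−α)·1510 of feed at 0.686 water and removes 0.400 of that water:
0.400×0.686×(1−α)×1510 = 347.89
(1−α) = 347.89/414.34 = 0.8396;  α = 0.1604.
Bypass flow = 0.1604×1510 = 242.17 lb/h.

242.2 lb/h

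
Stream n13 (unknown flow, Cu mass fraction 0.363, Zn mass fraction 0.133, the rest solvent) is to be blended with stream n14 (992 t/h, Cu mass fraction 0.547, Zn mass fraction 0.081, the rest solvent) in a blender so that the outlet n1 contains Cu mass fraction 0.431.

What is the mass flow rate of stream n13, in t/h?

1692 t/h

Let n13 be the unknown flow. Total out = 992 + n13.
Cu balance: 542.62 + 0.363·n13 = 0.431·(992 + n13)
(0.363 − 0.431)·n13 = 0.431×992 − 542.62 = -115.07
n13 = -115.07 / -0.068 = 1692.2 t/h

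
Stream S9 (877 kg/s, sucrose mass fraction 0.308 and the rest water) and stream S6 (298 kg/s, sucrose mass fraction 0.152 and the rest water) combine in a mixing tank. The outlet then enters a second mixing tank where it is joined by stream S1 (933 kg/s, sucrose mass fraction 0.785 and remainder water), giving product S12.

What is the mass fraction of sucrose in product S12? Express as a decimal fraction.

0.497

Overall, product flow = 2108 kg/s.
sucrose in = 877×0.308 + 298×0.152 + 933×0.785 = 1047.8 kg/s.
sucrose fraction in S12 = 0.497.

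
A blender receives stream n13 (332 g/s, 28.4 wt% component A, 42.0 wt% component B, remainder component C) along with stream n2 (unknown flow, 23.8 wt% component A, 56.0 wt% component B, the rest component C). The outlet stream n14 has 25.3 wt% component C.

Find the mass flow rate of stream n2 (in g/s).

Let n2 be the unknown flow. Total out = 332 + n2.
component C balance: 98.272 + 0.202·n2 = 0.253·(332 + n2)
(0.202 − 0.253)·n2 = 0.253×332 − 98.272 = -14.276
n2 = -14.276 / -0.051 = 279.92 g/s

279.9 g/s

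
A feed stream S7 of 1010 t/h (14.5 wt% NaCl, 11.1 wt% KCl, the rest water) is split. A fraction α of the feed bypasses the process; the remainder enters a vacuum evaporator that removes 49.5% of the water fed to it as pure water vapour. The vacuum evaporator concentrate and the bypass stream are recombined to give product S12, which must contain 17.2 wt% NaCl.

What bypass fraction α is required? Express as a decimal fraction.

0.574

All 1010×0.145 = 146.45 t/h of NaCl reaches S12, so S12 = 146.45/0.172 = 851.45 t/h and vapour = 158.55 t/h.
The evaporator receives (1−α)·1010 of feed at 0.744 water and removes 0.495 of that water:
0.495×0.744×(1−α)×1010 = 158.55
(1−α) = 158.55/371.96 = 0.4262;  α = 0.5738.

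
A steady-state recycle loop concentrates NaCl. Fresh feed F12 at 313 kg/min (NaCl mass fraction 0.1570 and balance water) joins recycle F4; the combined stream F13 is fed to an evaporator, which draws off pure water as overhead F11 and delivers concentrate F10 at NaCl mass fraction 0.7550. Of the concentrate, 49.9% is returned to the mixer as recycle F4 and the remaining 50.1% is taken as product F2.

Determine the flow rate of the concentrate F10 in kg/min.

129.9 kg/min

Overall NaCl balance (none leaves overhead): NaCl in fresh feed = NaCl in product, i.e. 313×0.157 = (1−0.499)·F10·0.755.
F10 = 49.141/(0.755×0.501) = 129.92 kg/min.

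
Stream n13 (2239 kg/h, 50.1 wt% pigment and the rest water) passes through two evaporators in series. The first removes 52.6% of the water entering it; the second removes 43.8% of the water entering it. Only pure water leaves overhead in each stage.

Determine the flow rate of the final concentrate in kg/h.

1419 kg/h

water in feed = 2239×0.499 = 1117.3 kg/h.
After stage 1: water left = (1−0.526)×1117.3 = 529.58; stream total = 1651.3 kg/h.
After stage 2: water left = (1−0.438)×529.58 = 297.62; final concentrate = 1419.4 kg/h.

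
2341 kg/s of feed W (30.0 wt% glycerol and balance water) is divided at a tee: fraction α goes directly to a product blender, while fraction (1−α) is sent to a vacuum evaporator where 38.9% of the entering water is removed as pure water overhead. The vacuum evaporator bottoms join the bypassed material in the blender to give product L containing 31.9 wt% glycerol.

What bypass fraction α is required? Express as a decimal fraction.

All 2341×0.300 = 702.3 kg/s of glycerol reaches L, so L = 702.3/0.319 = 2201.6 kg/s and vapour = 139.43 kg/s.
The evaporator receives (1−α)·2341 of feed at 0.700 water and removes 0.389 of that water:
0.389×0.700×(1−α)×2341 = 139.43
(1−α) = 139.43/637.45 = 0.2187;  α = 0.7813.

0.781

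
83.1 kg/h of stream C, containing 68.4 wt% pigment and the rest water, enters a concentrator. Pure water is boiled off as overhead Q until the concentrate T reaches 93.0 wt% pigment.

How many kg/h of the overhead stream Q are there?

pigment is conserved: 83.1×0.684 = 56.84 kg/h all reports to the concentrate.
Concentrate = 56.84/(target fraction) = 61.119 kg/h.
Overhead = 83.1 − 61.119 = 21.981 kg/h.

21.98 kg/h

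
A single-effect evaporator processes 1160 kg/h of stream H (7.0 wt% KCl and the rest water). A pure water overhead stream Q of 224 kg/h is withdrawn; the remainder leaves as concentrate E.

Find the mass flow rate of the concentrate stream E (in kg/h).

936 kg/h

Concentrate = 1160 − 224 = 936 kg/h.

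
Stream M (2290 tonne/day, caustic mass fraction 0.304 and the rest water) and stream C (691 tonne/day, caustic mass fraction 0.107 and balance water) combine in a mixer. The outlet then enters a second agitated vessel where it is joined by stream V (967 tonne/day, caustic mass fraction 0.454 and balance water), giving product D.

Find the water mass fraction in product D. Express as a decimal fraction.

0.694

Overall, product flow = 3948 tonne/day.
water in = 2290×0.696 + 691×0.893 + 967×0.546 = 2738.9 tonne/day.
water fraction in D = 0.694.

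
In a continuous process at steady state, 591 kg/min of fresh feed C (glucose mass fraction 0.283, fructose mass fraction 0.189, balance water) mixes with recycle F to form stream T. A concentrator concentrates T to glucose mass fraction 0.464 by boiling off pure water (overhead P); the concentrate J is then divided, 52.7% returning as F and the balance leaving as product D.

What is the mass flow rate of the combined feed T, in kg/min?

992.6 kg/min

Overall glucose balance (none leaves overhead): glucose in fresh feed = glucose in product, i.e. 591×0.283 = (1−0.527)·J·0.464.
J = 167.25/(0.464×0.473) = 762.07 kg/min.
Recycle F = 0.527×762.07 = 401.61 kg/min.
Combined feed T = 591 + 401.61 = 992.61 kg/min.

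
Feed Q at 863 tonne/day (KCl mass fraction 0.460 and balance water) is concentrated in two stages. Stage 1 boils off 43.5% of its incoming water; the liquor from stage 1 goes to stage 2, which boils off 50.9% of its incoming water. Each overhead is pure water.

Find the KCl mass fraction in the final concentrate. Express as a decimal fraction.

0.754

water in feed = 863×0.540 = 466.02 tonne/day.
After stage 1: water left = (1−0.435)×466.02 = 263.3; stream total = 660.28 tonne/day.
After stage 2: water left = (1−0.509)×263.3 = 129.28; final concentrate = 526.26 tonne/day.
KCl fraction = 396.98/526.26 = 0.754.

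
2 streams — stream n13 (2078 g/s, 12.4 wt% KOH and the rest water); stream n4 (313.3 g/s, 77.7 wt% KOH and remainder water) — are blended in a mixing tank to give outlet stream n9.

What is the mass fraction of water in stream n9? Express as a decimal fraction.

0.790

Total flow out = 2078 + 313.3 = 2391.3 g/s.
water in = 2078×0.876 + 313.3×0.223 = 1890.2 g/s.
water mass fraction in n9 = 1890.2/2391.3 = 0.790.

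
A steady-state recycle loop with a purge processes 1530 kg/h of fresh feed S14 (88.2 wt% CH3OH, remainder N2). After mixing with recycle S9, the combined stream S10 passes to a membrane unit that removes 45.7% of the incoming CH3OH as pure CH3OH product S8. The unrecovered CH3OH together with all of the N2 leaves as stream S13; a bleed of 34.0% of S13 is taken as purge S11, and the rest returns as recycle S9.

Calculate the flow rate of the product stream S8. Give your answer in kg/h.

961.2 kg/h

CH3OH in S10: m_A = 1530×0.882 + (1−0.340)·(1−0.457)·m_A, so m_A = 1349.5/0.6416 = 2103.2 kg/h.
Product S8 = 0.457×2103.2 = 961.17 kg/h.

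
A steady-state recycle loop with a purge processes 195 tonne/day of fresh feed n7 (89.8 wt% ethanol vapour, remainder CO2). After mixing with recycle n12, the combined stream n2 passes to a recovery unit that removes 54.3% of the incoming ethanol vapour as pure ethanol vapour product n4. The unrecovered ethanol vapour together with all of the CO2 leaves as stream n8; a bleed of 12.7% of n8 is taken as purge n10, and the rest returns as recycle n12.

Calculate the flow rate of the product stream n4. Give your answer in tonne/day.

ethanol vapour in n2: m_A = 195×0.898 + (1−0.127)·(1−0.543)·m_A, so m_A = 175.11/0.6010 = 291.35 tonne/day.
Product n4 = 0.543×291.35 = 158.2 tonne/day.

158.2 tonne/day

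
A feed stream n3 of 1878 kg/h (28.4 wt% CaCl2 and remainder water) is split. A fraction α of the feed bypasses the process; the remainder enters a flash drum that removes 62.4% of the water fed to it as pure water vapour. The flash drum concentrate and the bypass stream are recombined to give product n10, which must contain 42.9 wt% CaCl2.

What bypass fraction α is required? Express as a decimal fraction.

All 1878×0.284 = 533.35 kg/h of CaCl2 reaches n10, so n10 = 533.35/0.429 = 1243.2 kg/h and vapour = 634.76 kg/h.
The evaporator receives (1−α)·1878 of feed at 0.716 water and removes 0.624 of that water:
0.624×0.716×(1−α)×1878 = 634.76
(1−α) = 634.76/839.06 = 0.7565;  α = 0.2435.

0.243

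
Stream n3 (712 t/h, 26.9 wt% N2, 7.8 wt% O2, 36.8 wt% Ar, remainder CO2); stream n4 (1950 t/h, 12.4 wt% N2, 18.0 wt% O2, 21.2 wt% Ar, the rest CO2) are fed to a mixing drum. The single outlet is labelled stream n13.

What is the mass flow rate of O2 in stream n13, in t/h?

406.5 t/h

O2 out = O2 in = 712×0.078 + 1950×0.180 = 406.54 t/h.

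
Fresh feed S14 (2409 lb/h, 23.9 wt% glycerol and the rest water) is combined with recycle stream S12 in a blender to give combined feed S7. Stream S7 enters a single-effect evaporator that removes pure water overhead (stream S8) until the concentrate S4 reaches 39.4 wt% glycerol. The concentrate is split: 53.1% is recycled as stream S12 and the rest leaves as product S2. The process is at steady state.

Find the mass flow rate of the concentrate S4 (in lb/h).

Overall glycerol balance (none leaves overhead): glycerol in fresh feed = glycerol in product, i.e. 2409×0.239 = (1−0.531)·S4·0.394.
S4 = 575.75/(0.394×0.469) = 3115.8 lb/h.

3116 lb/h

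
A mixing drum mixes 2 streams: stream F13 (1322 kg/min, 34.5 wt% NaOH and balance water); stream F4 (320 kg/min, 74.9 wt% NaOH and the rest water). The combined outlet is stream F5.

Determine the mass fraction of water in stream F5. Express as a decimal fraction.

Total flow out = 1322 + 320 = 1642 kg/min.
water in = 1322×0.655 + 320×0.251 = 946.23 kg/min.
water mass fraction in F5 = 946.23/1642 = 0.576.

0.576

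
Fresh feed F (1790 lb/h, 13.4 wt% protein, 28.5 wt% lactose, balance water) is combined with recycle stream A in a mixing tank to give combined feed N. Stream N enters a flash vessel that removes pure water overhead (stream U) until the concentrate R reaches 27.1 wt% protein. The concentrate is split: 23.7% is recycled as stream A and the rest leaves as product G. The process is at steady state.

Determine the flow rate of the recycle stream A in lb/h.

274.9 lb/h

Overall protein balance (none leaves overhead): protein in fresh feed = protein in product, i.e. 1790×0.134 = (1−0.237)·R·0.271.
R = 239.86/(0.271×0.763) = 1160 lb/h.
Recycle A = 0.237×1160 = 274.92 lb/h.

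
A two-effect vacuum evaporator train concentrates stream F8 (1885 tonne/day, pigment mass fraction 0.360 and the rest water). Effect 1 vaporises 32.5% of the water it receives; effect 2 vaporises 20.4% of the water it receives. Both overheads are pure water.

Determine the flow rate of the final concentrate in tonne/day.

water in feed = 1885×0.640 = 1206.4 tonne/day.
After stage 1: water left = (1−0.325)×1206.4 = 814.32; stream total = 1492.9 tonne/day.
After stage 2: water left = (1−0.204)×814.32 = 648.2; final concentrate = 1326.8 tonne/day.

1327 tonne/day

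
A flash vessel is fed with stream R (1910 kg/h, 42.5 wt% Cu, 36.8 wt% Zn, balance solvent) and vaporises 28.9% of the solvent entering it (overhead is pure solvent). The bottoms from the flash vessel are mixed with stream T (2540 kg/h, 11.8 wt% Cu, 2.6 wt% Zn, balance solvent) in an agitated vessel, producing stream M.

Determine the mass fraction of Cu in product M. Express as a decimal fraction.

Vapour removed = 0.289×0.207×1910 = 114.26 kg/h; concentrate = 1795.7 kg/h.
Cu reaching the mixer = 811.75 (from concentrate) + 2540×0.118 = 1111.5 kg/h.
Product flow = 1795.7 + 2540 = 4335.7 kg/h; Cu fraction = 0.256.

0.256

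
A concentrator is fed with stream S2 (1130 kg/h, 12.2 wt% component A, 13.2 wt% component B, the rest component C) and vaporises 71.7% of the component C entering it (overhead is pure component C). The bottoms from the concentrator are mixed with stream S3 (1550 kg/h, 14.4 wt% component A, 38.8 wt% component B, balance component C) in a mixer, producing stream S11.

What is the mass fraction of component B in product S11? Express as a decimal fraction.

0.362

Vapour removed = 0.717×0.746×1130 = 604.42 kg/h; concentrate = 525.58 kg/h.
component B reaching the mixer = 149.16 (from concentrate) + 1550×0.388 = 750.56 kg/h.
Product flow = 525.58 + 1550 = 2075.6 kg/h; component B fraction = 0.362.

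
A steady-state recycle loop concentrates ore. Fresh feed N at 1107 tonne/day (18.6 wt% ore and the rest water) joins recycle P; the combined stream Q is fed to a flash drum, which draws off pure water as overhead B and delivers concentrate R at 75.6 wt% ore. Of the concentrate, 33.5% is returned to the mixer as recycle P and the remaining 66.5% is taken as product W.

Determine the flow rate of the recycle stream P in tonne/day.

137.2 tonne/day

Overall ore balance (none leaves overhead): ore in fresh feed = ore in product, i.e. 1107×0.186 = (1−0.335)·R·0.756.
R = 205.9/(0.756×0.665) = 409.56 tonne/day.
Recycle P = 0.335×409.56 = 137.2 tonne/day.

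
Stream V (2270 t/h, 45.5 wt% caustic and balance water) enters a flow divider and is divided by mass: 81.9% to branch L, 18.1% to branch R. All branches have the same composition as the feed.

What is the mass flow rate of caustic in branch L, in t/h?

Branch L total = 0.819×2270 = 1859.1 t/h.
caustic in L = 0.455×1859.1 = 845.9 t/h.

845.9 t/h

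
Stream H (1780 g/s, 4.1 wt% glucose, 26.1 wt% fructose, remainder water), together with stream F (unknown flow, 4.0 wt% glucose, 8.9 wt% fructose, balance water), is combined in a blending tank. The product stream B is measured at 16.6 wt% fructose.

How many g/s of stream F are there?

Let F be the unknown flow. Total out = 1780 + F.
fructose balance: 464.58 + 0.089·F = 0.166·(1780 + F)
(0.089 − 0.166)·F = 0.166×1780 − 464.58 = -169.1
F = -169.1 / -0.077 = 2196.1 g/s

2196 g/s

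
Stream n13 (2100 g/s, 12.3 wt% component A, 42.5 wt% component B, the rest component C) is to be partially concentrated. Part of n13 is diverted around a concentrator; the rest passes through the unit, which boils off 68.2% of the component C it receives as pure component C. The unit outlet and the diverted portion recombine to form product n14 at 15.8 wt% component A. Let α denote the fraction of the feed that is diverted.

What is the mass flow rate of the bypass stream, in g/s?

590.9 g/s

All 2100×0.123 = 258.3 g/s of component A reaches n14, so n14 = 258.3/0.158 = 1634.8 g/s and vapour = 465.19 g/s.
The evaporator receives (1−α)·2100 of feed at 0.452 component C and removes 0.682 of that component C:
0.682×0.452×(1−α)×2100 = 465.19
(1−α) = 465.19/647.35 = 0.7186;  α = 0.2814.
Bypass flow = 0.2814×2100 = 590.94 g/s.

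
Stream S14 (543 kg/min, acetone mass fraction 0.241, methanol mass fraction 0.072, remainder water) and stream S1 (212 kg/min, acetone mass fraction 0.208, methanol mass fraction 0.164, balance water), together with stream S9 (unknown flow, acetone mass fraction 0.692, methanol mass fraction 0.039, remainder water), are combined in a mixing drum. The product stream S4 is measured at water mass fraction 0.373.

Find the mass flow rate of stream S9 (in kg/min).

2159 kg/min

Let S9 be the unknown flow. Total out = 755 + S9.
water balance: 506.18 + 0.269·S9 = 0.373·(755 + S9)
(0.269 − 0.373)·S9 = 0.373×755 − 506.18 = -224.56
S9 = -224.56 / -0.104 = 2159.3 kg/min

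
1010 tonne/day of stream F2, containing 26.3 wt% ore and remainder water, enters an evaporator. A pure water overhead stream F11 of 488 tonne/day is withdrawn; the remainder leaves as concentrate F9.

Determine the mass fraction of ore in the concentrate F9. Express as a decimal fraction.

ore is not removed: 1010×0.263 = 265.63 tonne/day of ore enters F9.
Concentrate = 1010 − 488 = 522 tonne/day.
Mass fraction = 265.63/522 = 0.509.

0.509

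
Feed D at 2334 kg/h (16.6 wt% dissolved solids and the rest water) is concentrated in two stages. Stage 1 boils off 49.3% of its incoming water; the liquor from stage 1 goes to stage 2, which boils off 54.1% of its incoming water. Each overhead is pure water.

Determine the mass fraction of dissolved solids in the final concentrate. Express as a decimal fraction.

0.461

water in feed = 2334×0.834 = 1946.6 kg/h.
After stage 1: water left = (1−0.493)×1946.6 = 986.9; stream total = 1374.3 kg/h.
After stage 2: water left = (1−0.541)×986.9 = 452.99; final concentrate = 840.43 kg/h.
dissolved solids fraction = 387.44/840.43 = 0.461.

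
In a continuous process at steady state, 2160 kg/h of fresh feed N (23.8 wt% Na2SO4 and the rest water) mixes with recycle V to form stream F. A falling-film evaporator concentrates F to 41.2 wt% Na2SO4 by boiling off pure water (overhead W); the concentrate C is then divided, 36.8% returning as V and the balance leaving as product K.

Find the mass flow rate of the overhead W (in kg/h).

912.2 kg/h

Overall Na2SO4 balance (none leaves overhead): Na2SO4 in fresh feed = Na2SO4 in product, i.e. 2160×0.238 = (1−0.368)·C·0.412.
C = 514.08/(0.412×0.632) = 1974.3 kg/h.
Recycle V = 0.368×1974.3 = 726.55 kg/h.
Combined feed F = 2160 + 726.55 = 2886.5 kg/h.
Overhead W = F − C = 2886.5 − 1974.3 = 912.23 kg/h.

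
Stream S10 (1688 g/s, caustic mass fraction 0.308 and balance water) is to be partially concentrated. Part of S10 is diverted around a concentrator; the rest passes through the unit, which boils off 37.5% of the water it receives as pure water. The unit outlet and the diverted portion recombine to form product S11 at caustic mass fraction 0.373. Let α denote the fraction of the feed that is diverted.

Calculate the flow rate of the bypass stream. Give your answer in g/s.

All 1688×0.308 = 519.9 g/s of caustic reaches S11, so S11 = 519.9/0.373 = 1393.8 g/s and vapour = 294.16 g/s.
The evaporator receives (1−α)·1688 of feed at 0.692 water and removes 0.375 of that water:
0.375×0.692×(1−α)×1688 = 294.16
(1−α) = 294.16/438.04 = 0.6715;  α = 0.3285.
Bypass flow = 0.3285×1688 = 554.45 g/s.

554.5 g/s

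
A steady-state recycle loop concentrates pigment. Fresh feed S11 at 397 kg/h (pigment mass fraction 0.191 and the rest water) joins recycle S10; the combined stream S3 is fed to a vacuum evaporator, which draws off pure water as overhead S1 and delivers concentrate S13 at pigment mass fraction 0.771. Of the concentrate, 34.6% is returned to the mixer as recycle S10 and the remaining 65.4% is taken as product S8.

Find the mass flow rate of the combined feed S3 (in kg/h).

Overall pigment balance (none leaves overhead): pigment in fresh feed = pigment in product, i.e. 397×0.191 = (1−0.346)·S13·0.771.
S13 = 75.827/(0.771×0.654) = 150.38 kg/h.
Recycle S10 = 0.346×150.38 = 52.032 kg/h.
Combined feed S3 = 397 + 52.032 = 449.03 kg/h.

449 kg/h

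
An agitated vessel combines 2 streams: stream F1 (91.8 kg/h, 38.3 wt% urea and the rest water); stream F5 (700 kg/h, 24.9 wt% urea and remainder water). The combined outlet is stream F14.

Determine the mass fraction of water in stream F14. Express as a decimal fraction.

0.735

Total flow out = 91.8 + 700 = 791.8 kg/h.
water in = 91.8×0.617 + 700×0.751 = 582.34 kg/h.
water mass fraction in F14 = 582.34/791.8 = 0.735.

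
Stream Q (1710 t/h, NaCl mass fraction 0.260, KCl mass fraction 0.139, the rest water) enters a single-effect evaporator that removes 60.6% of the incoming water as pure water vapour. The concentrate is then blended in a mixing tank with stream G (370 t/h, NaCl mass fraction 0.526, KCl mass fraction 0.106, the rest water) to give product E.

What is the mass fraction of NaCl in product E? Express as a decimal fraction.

Vapour removed = 0.606×0.601×1710 = 622.79 t/h; concentrate = 1087.2 t/h.
NaCl reaching the mixer = 444.6 (from concentrate) + 370×0.526 = 639.22 t/h.
Product flow = 1087.2 + 370 = 1457.2 t/h; NaCl fraction = 0.439.

0.439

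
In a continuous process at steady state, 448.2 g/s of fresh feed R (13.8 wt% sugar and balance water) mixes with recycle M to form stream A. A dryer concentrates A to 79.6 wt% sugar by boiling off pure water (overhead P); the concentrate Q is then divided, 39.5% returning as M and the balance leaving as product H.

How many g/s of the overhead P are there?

370.5 g/s

Overall sugar balance (none leaves overhead): sugar in fresh feed = sugar in product, i.e. 448.2×0.138 = (1−0.395)·Q·0.796.
Q = 61.852/(0.796×0.605) = 128.43 g/s.
Recycle M = 0.395×128.43 = 50.732 g/s.
Combined feed A = 448.2 + 50.732 = 498.93 g/s.
Overhead P = A − Q = 498.93 − 128.43 = 370.5 g/s.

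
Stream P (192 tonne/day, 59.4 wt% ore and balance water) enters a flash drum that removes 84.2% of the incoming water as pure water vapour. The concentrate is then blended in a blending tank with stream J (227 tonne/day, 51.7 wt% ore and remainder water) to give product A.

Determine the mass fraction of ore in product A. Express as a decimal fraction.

0.655

Vapour removed = 0.842×0.406×192 = 65.636 tonne/day; concentrate = 126.36 tonne/day.
ore reaching the mixer = 114.05 (from concentrate) + 227×0.517 = 231.41 tonne/day.
Product flow = 126.36 + 227 = 353.36 tonne/day; ore fraction = 0.655.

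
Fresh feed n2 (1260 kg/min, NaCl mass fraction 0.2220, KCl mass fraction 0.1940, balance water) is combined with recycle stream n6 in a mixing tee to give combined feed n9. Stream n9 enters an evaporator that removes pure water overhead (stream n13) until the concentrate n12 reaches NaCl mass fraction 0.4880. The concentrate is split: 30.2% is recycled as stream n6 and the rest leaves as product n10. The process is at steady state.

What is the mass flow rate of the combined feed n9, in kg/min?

Overall NaCl balance (none leaves overhead): NaCl in fresh feed = NaCl in product, i.e. 1260×0.222 = (1−0.302)·n12·0.488.
n12 = 279.72/(0.488×0.698) = 821.2 kg/min.
Recycle n6 = 0.302×821.2 = 248 kg/min.
Combined feed n9 = 1260 + 248 = 1508 kg/min.

1508 kg/min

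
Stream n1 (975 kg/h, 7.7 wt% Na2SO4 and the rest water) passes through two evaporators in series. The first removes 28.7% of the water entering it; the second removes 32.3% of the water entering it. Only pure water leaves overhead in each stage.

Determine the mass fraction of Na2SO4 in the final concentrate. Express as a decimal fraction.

water in feed = 975×0.923 = 899.93 kg/h.
After stage 1: water left = (1−0.287)×899.93 = 641.65; stream total = 716.72 kg/h.
After stage 2: water left = (1−0.323)×641.65 = 434.39; final concentrate = 509.47 kg/h.
Na2SO4 fraction = 75.075/509.47 = 0.147.

0.147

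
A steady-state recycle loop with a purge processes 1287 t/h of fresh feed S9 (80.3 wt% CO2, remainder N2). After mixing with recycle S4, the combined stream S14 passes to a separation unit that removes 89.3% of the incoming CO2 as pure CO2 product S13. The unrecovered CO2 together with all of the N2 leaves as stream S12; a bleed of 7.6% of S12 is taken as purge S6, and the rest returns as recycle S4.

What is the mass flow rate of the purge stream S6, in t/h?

N2 enters only via S9 and leaves only via the purge: 1287×0.197 = 0.076×(N2 in S12), and the separation unit passes all N2, so N2 in S14 = N2 in S12 = 3336 t/h.
CO2 in S14: m_A = 1287×0.803 + (1−0.076)·(1−0.893)·m_A, so m_A = 1033.5/0.9011 = 1146.8 t/h.
S12 = (1−0.893)×1146.8 + 3336 = 3458.8 t/h.
Purge S6 = 0.076×3458.8 = 262.87 t/h.

262.9 t/h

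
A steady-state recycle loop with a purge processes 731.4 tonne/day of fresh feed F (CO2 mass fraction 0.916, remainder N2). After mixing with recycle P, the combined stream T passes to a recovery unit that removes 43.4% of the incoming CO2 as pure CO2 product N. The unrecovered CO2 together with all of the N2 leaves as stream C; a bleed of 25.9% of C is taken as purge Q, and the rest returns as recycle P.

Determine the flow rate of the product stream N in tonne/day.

500.8 tonne/day

CO2 in T: m_A = 731.4×0.916 + (1−0.259)·(1−0.434)·m_A, so m_A = 669.96/0.5806 = 1153.9 tonne/day.
Product N = 0.434×1153.9 = 500.8 tonne/day.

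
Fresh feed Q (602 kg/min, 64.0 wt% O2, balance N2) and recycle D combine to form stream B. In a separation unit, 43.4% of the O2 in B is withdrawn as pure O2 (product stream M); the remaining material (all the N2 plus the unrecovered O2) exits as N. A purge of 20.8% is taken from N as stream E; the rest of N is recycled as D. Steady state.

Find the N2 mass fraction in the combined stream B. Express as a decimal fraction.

N2 enters only via Q and leaves only via the purge: 602×0.360 = 0.208×(N2 in N), and the separation unit passes all N2, so N2 in B = N2 in N = 1041.9 kg/min.
O2 in B: m_A = 602×0.640 + (1−0.208)·(1−0.434)·m_A, so m_A = 385.28/0.5517 = 698.32 kg/min.
B = 698.32 + 1041.9 = 1740.2 kg/min.
N2 fraction in B = 1041.9/1740.2 = 0.599.

0.599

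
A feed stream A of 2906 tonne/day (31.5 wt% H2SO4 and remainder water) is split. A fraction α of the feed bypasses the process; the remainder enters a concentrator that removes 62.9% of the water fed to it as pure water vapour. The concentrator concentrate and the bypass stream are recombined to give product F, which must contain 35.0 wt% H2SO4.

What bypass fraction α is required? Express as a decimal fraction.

0.768

All 2906×0.315 = 915.39 tonne/day of H2SO4 reaches F, so F = 915.39/0.350 = 2615.4 tonne/day and vapour = 290.6 tonne/day.
The evaporator receives (1−α)·2906 of feed at 0.685 water and removes 0.629 of that water:
0.629×0.685×(1−α)×2906 = 290.6
(1−α) = 290.6/1252.1 = 0.2321;  α = 0.7679.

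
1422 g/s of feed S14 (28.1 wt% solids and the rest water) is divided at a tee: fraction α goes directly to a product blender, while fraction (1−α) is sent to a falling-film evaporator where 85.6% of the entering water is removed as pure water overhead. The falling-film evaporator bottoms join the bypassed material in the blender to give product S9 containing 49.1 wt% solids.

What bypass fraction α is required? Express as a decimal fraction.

All 1422×0.281 = 399.58 g/s of solids reaches S9, so S9 = 399.58/0.491 = 813.81 g/s and vapour = 608.19 g/s.
The evaporator receives (1−α)·1422 of feed at 0.719 water and removes 0.856 of that water:
0.856×0.719×(1−α)×1422 = 608.19
(1−α) = 608.19/875.19 = 0.6949;  α = 0.3051.

0.305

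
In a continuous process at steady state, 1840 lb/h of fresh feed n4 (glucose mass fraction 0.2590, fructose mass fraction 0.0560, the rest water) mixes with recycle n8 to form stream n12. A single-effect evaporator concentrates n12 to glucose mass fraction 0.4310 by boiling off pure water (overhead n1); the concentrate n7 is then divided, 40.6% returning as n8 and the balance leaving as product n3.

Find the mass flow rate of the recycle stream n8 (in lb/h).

Overall glucose balance (none leaves overhead): glucose in fresh feed = glucose in product, i.e. 1840×0.259 = (1−0.406)·n7·0.431.
n7 = 476.56/(0.431×0.594) = 1861.5 lb/h.
Recycle n8 = 0.406×1861.5 = 755.75 lb/h.

755.8 lb/h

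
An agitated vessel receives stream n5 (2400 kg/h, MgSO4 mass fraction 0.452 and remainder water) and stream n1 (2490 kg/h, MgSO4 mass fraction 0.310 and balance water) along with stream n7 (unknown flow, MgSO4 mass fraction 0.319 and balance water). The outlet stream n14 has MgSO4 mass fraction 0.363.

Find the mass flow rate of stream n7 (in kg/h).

1855 kg/h

Let n7 be the unknown flow. Total out = 4890 + n7.
MgSO4 balance: 1856.7 + 0.319·n7 = 0.363·(4890 + n7)
(0.319 − 0.363)·n7 = 0.363×4890 − 1856.7 = -81.63
n7 = -81.63 / -0.044 = 1855.2 kg/h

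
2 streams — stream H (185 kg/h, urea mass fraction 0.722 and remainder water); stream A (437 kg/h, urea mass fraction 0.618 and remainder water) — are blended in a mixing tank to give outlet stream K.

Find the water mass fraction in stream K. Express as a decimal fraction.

0.351

Total flow out = 185 + 437 = 622 kg/h.
water in = 185×0.278 + 437×0.382 = 218.36 kg/h.
water mass fraction in K = 218.36/622 = 0.351.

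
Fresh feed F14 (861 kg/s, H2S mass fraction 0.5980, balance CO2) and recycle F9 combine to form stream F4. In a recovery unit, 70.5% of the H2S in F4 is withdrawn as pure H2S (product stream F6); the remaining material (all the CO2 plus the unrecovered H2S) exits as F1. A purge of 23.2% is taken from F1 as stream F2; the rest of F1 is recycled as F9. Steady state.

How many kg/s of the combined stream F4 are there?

CO2 enters only via F14 and leaves only via the purge: 861×0.402 = 0.232×(CO2 in F1), and the recovery unit passes all CO2, so CO2 in F4 = CO2 in F1 = 1491.9 kg/s.
H2S in F4: m_A = 861×0.598 + (1−0.232)·(1−0.705)·m_A, so m_A = 514.88/0.7734 = 665.7 kg/s.
F4 = 665.7 + 1491.9 = 2157.6 kg/s.

2158 kg/s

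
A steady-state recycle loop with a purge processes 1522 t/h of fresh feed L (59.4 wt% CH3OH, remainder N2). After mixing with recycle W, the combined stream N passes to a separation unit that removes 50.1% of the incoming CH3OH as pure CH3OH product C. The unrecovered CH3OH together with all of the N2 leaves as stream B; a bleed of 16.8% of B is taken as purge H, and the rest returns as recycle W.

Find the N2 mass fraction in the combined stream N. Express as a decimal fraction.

N2 enters only via L and leaves only via the purge: 1522×0.406 = 0.168×(N2 in B), and the separation unit passes all N2, so N2 in N = N2 in B = 3678.2 t/h.
CH3OH in N: m_A = 1522×0.594 + (1−0.168)·(1−0.501)·m_A, so m_A = 904.07/0.5848 = 1545.9 t/h.
N = 1545.9 + 3678.2 = 5224 t/h.
N2 fraction in N = 3678.2/5224 = 0.7041.

0.7041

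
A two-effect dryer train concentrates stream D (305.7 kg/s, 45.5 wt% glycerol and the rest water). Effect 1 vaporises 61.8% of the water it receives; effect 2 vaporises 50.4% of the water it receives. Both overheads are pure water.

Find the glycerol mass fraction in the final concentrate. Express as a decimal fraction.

0.8150

water in feed = 305.7×0.545 = 166.61 kg/s.
After stage 1: water left = (1−0.618)×166.61 = 63.644; stream total = 202.74 kg/s.
After stage 2: water left = (1−0.504)×63.644 = 31.567; final concentrate = 170.66 kg/s.
glycerol fraction = 139.09/170.66 = 0.8150.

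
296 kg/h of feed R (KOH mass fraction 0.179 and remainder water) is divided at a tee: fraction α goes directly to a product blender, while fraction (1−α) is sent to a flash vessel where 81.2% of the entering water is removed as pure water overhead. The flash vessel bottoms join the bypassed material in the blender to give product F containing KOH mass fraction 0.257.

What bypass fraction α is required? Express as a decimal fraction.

0.545

All 296×0.179 = 52.984 kg/h of KOH reaches F, so F = 52.984/0.257 = 206.16 kg/h and vapour = 89.837 kg/h.
The evaporator receives (1−α)·296 of feed at 0.821 water and removes 0.812 of that water:
0.812×0.821×(1−α)×296 = 89.837
(1−α) = 89.837/197.33 = 0.4553;  α = 0.5447.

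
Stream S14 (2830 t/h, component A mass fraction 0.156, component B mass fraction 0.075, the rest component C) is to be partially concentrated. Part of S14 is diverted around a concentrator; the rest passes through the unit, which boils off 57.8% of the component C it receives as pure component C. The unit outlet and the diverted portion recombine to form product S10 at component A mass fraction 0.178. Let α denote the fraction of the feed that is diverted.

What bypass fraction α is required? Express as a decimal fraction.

All 2830×0.156 = 441.48 t/h of component A reaches S10, so S10 = 441.48/0.178 = 2480.2 t/h and vapour = 349.78 t/h.
The evaporator receives (1−α)·2830 of feed at 0.769 component C and removes 0.578 of that component C:
0.578×0.769×(1−α)×2830 = 349.78
(1−α) = 349.78/1257.9 = 0.2781;  α = 0.7219.

0.722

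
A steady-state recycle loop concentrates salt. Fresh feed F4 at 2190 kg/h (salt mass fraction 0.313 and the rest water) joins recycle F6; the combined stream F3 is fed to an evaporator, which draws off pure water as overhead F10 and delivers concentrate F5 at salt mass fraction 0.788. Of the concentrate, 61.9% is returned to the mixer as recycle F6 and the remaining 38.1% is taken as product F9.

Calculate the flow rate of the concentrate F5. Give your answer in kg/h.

2283 kg/h

Overall salt balance (none leaves overhead): salt in fresh feed = salt in product, i.e. 2190×0.313 = (1−0.619)·F5·0.788.
F5 = 685.47/(0.788×0.381) = 2283.2 kg/h.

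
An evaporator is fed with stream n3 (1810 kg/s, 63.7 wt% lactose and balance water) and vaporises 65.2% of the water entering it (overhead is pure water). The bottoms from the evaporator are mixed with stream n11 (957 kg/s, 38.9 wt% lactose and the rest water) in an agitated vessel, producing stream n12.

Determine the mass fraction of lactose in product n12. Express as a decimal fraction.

Vapour removed = 0.652×0.363×1810 = 428.38 kg/s; concentrate = 1381.6 kg/s.
lactose reaching the mixer = 1153 (from concentrate) + 957×0.389 = 1525.2 kg/s.
Product flow = 1381.6 + 957 = 2338.6 kg/s; lactose fraction = 0.652.

0.652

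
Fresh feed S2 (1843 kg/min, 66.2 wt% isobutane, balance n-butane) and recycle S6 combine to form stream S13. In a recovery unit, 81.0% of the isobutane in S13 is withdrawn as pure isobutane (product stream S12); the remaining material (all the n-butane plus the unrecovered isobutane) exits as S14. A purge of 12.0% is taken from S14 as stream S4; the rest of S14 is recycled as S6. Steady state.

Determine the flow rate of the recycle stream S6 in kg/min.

n-butane enters only via S2 and leaves only via the purge: 1843×0.338 = 0.120×(n-butane in S14), and the recovery unit passes all n-butane, so n-butane in S13 = n-butane in S14 = 5191.1 kg/min.
isobutane in S13: m_A = 1843×0.662 + (1−0.120)·(1−0.810)·m_A, so m_A = 1220.1/0.8328 = 1465 kg/min.
S14 = (1−0.810)×1465 + 5191.1 = 5469.5 kg/min.
Recycle S6 = (1−0.120)×5469.5 = 4813.1 kg/min.

4813 kg/min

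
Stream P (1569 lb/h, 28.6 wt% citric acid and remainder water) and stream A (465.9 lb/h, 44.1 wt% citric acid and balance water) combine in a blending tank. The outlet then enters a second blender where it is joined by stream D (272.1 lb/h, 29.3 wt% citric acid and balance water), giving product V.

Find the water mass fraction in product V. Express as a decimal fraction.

0.6819

Overall, product flow = 2307 lb/h.
water in = 1569×0.714 + 465.9×0.559 + 272.1×0.707 = 1573.1 lb/h.
water fraction in V = 0.6819.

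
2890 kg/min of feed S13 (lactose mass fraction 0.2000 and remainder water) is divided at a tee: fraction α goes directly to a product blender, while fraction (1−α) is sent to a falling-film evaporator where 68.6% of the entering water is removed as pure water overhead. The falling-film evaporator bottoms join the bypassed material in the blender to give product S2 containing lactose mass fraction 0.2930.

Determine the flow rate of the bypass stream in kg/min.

All 2890×0.200 = 578 kg/min of lactose reaches S2, so S2 = 578/0.293 = 1972.7 kg/min and vapour = 917.3 kg/min.
The evaporator receives (1−α)·2890 of feed at 0.800 water and removes 0.686 of that water:
0.686×0.800×(1−α)×2890 = 917.3
(1−α) = 917.3/1586 = 0.5784;  α = 0.4216.
Bypass flow = 0.4216×2890 = 1218.5 kg/min.

1219 kg/min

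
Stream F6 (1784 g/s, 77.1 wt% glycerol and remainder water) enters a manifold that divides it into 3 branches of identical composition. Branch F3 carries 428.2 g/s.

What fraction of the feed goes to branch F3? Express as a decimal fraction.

Fraction to F3 = 428.2/1784 = 0.2400.

0.240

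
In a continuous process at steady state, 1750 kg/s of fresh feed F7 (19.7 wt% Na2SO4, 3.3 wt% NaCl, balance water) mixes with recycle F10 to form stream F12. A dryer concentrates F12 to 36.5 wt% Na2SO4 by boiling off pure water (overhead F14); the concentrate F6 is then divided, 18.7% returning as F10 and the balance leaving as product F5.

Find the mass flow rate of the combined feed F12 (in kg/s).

Overall Na2SO4 balance (none leaves overhead): Na2SO4 in fresh feed = Na2SO4 in product, i.e. 1750×0.197 = (1−0.187)·F6·0.365.
F6 = 344.75/(0.365×0.813) = 1161.8 kg/s.
Recycle F10 = 0.187×1161.8 = 217.25 kg/s.
Combined feed F12 = 1750 + 217.25 = 1967.3 kg/s.

1967 kg/s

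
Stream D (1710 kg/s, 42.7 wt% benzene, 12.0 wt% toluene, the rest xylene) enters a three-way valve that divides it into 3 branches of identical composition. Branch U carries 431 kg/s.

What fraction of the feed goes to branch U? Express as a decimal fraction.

0.252

Fraction to U = 431/1710 = 0.2520.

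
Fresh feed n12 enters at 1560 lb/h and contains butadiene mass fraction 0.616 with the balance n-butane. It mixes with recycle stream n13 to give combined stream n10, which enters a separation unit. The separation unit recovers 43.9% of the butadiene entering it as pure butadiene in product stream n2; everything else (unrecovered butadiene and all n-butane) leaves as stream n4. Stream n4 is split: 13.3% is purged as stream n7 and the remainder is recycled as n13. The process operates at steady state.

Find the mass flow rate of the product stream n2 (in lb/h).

821.4 lb/h

butadiene in n10: m_A = 1560×0.616 + (1−0.133)·(1−0.439)·m_A, so m_A = 960.96/0.5136 = 1871 lb/h.
Product n2 = 0.439×1871 = 821.36 lb/h.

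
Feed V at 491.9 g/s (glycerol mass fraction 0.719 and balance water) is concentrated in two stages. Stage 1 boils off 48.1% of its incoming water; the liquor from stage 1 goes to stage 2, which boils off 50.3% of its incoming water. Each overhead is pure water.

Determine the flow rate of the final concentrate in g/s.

389.3 g/s

water in feed = 491.9×0.281 = 138.22 g/s.
After stage 1: water left = (1−0.481)×138.22 = 71.738; stream total = 425.41 g/s.
After stage 2: water left = (1−0.503)×71.738 = 35.654; final concentrate = 389.33 g/s.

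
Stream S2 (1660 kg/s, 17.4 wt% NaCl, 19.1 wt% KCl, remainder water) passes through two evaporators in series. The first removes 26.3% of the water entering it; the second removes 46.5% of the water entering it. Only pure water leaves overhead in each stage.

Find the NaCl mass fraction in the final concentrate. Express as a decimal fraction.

0.2828

water in feed = 1660×0.635 = 1054.1 kg/s.
After stage 1: water left = (1−0.263)×1054.1 = 776.87; stream total = 1382.8 kg/s.
After stage 2: water left = (1−0.465)×776.87 = 415.63; final concentrate = 1021.5 kg/s.
NaCl fraction = 288.84/1021.5 = 0.2828.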